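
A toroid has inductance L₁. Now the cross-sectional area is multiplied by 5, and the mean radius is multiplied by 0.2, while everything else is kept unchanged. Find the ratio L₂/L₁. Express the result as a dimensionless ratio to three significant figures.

For a toroid, L ∝ μᵣN²A/R.
L₂/L₁ = (5) × (0.2)^-1 = 25.0.

L₂/L₁ = 25.0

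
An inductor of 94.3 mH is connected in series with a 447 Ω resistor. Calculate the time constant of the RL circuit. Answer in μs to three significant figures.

τ = L/R = (9.430×10^-2 H)/(447 Ω) = 2.110×10^-4 s.

τ ≈ 211 μs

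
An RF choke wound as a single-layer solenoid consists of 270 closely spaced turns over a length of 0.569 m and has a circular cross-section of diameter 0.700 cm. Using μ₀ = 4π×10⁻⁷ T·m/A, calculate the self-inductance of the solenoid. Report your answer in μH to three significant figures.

A = π(d/2)² = π(3.500×10^-3 m)² = 3.848×10^-5 m².
For a long solenoid, L = μ₀N²A/ℓ.
L = (4π×10⁻⁷)(270)²(3.848×10^-5)/(0.569 m) = 6.196×10^-6 H.

L ≈ 6.20 μH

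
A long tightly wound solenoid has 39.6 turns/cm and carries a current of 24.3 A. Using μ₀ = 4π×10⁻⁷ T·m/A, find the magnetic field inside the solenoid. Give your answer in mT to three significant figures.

Inside a long solenoid, B = μ₀nI.
B = (4π×10⁻⁷)(3.960×10^3 m⁻¹)(24.3 A) = 0.1209 T.

B ≈ 121 mT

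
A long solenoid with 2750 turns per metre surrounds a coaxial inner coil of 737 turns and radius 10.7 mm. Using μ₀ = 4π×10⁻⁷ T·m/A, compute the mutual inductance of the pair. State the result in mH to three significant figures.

M ≈ 0.916 mH

The outer solenoid produces a uniform field B₁ = μ₀n₁I₁ across the inner coil,
so the flux linkage is N₂Φ = N₂B₁A₂ = μ₀n₁N₂A₂·I₁, giving M = μ₀n₁N₂A₂.
A₂ = πr² = π(1.070×10^-2 m)² = 3.597×10^-4 m².
M = (4π×10⁻⁷)(2750)(737)(3.597×10^-4) = 9.161×10^-4 H.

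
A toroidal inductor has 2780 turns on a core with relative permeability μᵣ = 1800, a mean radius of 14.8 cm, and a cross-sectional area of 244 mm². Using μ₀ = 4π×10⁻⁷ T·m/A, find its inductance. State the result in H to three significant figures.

For a thin toroid, L = μ₀μᵣN²A/(2πR).
L = (4π×10⁻⁷)(1800)(2780)²(2.440×10^-4) / (2π×0.148 m) = 4.587 H.

L ≈ 4.59 H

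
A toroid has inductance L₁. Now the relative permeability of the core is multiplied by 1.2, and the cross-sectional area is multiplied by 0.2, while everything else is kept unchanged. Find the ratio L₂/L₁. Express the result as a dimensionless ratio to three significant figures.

L₂/L₁ = 0.240

For a toroid, L ∝ μᵣN²A/R.
L₂/L₁ = (1.2) × (0.2) = 0.240.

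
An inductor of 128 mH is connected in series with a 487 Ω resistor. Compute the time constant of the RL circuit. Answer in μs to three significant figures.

τ ≈ 263 μs

τ = L/R = (0.128 H)/(487 Ω) = 2.628×10^-4 s.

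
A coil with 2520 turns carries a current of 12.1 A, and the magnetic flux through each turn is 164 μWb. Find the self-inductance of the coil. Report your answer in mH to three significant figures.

L ≈ 34.2 mH

Self-inductance is defined by L = NΦ_B/I (flux linkage over current).
L = (2520)(1.640×10^-4 Wb)/(12.1 A) = 3.416×10^-2 H.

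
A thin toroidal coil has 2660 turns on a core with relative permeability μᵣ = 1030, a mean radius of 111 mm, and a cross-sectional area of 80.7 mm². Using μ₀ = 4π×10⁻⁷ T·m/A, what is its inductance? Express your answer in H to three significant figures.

L ≈ 1.06 H

For a thin toroid, L = μ₀μᵣN²A/(2πR).
L = (4π×10⁻⁷)(1030)(2660)²(8.070×10^-5) / (2π×0.111 m) = 1.06 H.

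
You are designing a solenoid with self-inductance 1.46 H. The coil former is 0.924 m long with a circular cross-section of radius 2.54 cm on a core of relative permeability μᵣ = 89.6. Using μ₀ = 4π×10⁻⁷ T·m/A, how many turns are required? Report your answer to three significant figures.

N ≈ 2430 turns

A = πr² = π(2.540×10^-2 m)² = 2.027×10^-3 m².
From L = μ₀μᵣN²A/ℓ, N = √(Lℓ / (μ₀μᵣA)).
N = √[(1.46)(0.924) / ((4π×10⁻⁷)(89.6)×2.027×10^-3)] = √(5.911×10^6) ≈ 2431.3.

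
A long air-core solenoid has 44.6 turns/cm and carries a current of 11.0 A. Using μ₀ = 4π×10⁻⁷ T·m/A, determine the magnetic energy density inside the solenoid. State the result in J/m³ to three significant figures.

B = μ₀nI = (4π×10⁻⁷)(4.460×10^3)(11.0) = 6.165×10^-2 T.
u = B²/(2μ₀) = (6.165×10^-2)²/(2×4π×10⁻⁷) = 1.512×10^3 J/m³.

u ≈ 1510 J/m³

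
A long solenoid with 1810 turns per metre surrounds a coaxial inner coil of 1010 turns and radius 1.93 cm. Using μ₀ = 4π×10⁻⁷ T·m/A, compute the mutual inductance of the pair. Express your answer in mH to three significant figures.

The outer solenoid produces a uniform field B₁ = μ₀n₁I₁ across the inner coil,
so the flux linkage is N₂Φ = N₂B₁A₂ = μ₀n₁N₂A₂·I₁, giving M = μ₀n₁N₂A₂.
A₂ = πr² = π(1.930×10^-2 m)² = 1.170×10^-3 m².
M = (4π×10⁻⁷)(1810)(1010)(1.170×10^-3) = 2.688×10^-3 H.

M ≈ 2.69 mH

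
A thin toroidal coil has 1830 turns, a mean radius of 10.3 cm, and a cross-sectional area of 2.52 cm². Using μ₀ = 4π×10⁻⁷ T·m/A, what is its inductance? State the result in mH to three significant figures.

For a thin toroid, L = μ₀N²A/(2πR).
L = (4π×10⁻⁷)(1830)²(2.520×10^-4) / (2π×0.103 m) = 1.639×10^-3 H.

L ≈ 1.64 mH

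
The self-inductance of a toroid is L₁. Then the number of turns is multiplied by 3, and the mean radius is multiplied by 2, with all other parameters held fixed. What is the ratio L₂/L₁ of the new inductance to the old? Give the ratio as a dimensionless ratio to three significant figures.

For a toroid, L ∝ μᵣN²A/R.
L₂/L₁ = (3)^2 × (2)^-1 = 4.50.

L₂/L₁ = 4.50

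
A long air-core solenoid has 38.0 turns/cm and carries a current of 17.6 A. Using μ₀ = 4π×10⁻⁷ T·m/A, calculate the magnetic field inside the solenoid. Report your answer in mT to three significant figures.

B ≈ 84.0 mT

Inside a long solenoid, B = μ₀nI.
B = (4π×10⁻⁷)(3.800×10^3 m⁻¹)(17.6 A) = 8.404×10^-2 T.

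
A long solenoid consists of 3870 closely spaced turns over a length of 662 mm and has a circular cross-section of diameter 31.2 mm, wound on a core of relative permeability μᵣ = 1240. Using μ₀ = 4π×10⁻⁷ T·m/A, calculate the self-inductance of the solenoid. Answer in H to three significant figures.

L ≈ 27.0 H

A = π(d/2)² = π(1.560×10^-2 m)² = 7.645×10^-4 m².
For a long solenoid, L = μ₀μᵣN²A/ℓ.
L = (4π×10⁻⁷)(1240)(3870)²(7.645×10^-4)/(0.662 m) = 26.95 H.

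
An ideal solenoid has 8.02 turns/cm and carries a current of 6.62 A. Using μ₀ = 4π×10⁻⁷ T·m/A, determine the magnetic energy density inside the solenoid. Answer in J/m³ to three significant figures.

u ≈ 17.7 J/m³

B = μ₀nI = (4π×10⁻⁷)(802)(6.62) = 6.672×10^-3 T.
u = B²/(2μ₀) = (6.672×10^-3)²/(2×4π×10⁻⁷) = 17.71 J/m³.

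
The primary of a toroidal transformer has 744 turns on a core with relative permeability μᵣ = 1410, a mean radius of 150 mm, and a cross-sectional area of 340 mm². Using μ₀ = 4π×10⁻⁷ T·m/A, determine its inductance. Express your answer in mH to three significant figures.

L ≈ 354 mH

For a thin toroid, L = μ₀μᵣN²A/(2πR).
L = (4π×10⁻⁷)(1410)(744)²(3.400×10^-4) / (2π×0.15 m) = 0.3538 H.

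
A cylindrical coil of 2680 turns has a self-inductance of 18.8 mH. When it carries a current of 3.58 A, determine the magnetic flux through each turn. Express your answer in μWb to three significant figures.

Φ_B ≈ 25.1 μWb

From L = NΦ_B/I, the flux per turn is Φ_B = LI/N.
Φ_B = (1.880×10^-2 H)(3.58 A)/2680 = 2.511×10^-5 Wb.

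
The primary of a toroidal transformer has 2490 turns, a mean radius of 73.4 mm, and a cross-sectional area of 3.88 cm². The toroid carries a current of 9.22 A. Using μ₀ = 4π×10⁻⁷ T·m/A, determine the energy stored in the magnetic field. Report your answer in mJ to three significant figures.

U ≈ 279 mJ

L = μ₀N²A/(2πR) = (4π×10⁻⁷)(2490)²(3.880×10^-4)/(2π×7.340×10^-2) = 6.5549×10^-3 H.
U = ½LI² = ½(6.5549×10^-3)(9.22)² = 0.2786 J.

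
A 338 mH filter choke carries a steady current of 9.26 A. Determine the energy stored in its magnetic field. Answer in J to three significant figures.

U ≈ 14.5 J

Stored magnetic energy: U = ½LI².
U = ½(0.338 H)(9.26 A)² = 14.49 J.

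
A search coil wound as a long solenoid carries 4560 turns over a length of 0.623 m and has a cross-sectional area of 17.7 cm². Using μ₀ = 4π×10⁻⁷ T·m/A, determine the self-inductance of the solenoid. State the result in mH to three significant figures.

L ≈ 74.2 mH

A = 17.7 cm² = 1.770×10^-3 m².
For a long solenoid, L = μ₀N²A/ℓ.
L = (4π×10⁻⁷)(4560)²(1.770×10^-3)/(0.623 m) = 7.424×10^-2 H.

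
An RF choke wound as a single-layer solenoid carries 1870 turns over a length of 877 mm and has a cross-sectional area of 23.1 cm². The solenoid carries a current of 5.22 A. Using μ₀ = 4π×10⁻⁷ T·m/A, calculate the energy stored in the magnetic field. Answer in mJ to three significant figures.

U ≈ 158 mJ

A = 23.1 cm² = 2.310×10^-3 m².
L = μ₀N²A/ℓ = (4π×10⁻⁷)(1870)²(2.310×10^-3)/(0.877) = 1.157×10^-2 H.
U = ½LI² = ½(1.157×10^-2)(5.22)² = 0.1577 J.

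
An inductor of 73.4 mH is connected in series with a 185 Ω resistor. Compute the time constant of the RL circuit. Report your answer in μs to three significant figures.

τ = L/R = (7.340×10^-2 H)/(185 Ω) = 3.968×10^-4 s.

τ ≈ 397 μs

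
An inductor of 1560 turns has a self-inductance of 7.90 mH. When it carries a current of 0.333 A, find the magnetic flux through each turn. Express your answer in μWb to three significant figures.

Φ_B ≈ 1.69 μWb

From L = NΦ_B/I, the flux per turn is Φ_B = LI/N.
Φ_B = (7.900×10^-3 H)(0.333 A)/1560 = 1.686×10^-6 Wb.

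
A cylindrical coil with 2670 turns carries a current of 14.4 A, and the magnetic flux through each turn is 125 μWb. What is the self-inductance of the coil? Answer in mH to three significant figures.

Self-inductance is defined by L = NΦ_B/I (flux linkage over current).
L = (2670)(1.250×10^-4 Wb)/(14.4 A) = 2.318×10^-2 H.

L ≈ 23.2 mH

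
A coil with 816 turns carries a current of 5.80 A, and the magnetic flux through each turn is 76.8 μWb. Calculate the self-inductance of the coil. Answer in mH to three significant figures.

L ≈ 10.8 mH

Self-inductance is defined by L = NΦ_B/I (flux linkage over current).
L = (816)(7.680×10^-5 Wb)/(5.80 A) = 1.080×10^-2 H.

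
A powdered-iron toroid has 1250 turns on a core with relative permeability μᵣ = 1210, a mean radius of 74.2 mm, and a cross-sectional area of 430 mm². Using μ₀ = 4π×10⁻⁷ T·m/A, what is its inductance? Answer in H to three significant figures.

For a thin toroid, L = μ₀μᵣN²A/(2πR).
L = (4π×10⁻⁷)(1210)(1250)²(4.300×10^-4) / (2π×7.420×10^-2 m) = 2.191 H.

L ≈ 2.19 H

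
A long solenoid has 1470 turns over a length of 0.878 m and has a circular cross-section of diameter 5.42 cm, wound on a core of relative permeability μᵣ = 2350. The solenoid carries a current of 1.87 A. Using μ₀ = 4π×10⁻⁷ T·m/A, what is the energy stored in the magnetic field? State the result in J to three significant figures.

A = π(d/2)² = π(2.710×10^-2 m)² = 2.307×10^-3 m².
L = μ₀μᵣN²A/ℓ = (4π×10⁻⁷)(2350)(1470)²(2.307×10^-3)/(0.878) = 16.77 H.
U = ½LI² = ½(16.77)(1.87)² = 29.32 J.

U ≈ 29.3 J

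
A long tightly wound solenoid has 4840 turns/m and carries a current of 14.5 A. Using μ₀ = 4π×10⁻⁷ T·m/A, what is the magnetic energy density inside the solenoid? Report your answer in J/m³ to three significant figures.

B = μ₀nI = (4π×10⁻⁷)(4.840×10^3)(14.5) = 8.819×10^-2 T.
u = B²/(2μ₀) = (8.819×10^-2)²/(2×4π×10⁻⁷) = 3.0946×10^3 J/m³.

u ≈ 3090 J/m³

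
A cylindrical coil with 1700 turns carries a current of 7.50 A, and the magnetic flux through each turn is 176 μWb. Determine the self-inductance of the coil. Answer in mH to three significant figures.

L ≈ 39.9 mH

Self-inductance is defined by L = NΦ_B/I (flux linkage over current).
L = (1700)(1.760×10^-4 Wb)/(7.50 A) = 3.989×10^-2 H.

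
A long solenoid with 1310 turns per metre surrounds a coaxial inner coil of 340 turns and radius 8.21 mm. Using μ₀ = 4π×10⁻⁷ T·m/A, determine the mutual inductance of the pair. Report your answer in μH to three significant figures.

The outer solenoid produces a uniform field B₁ = μ₀n₁I₁ across the inner coil,
so the flux linkage is N₂Φ = N₂B₁A₂ = μ₀n₁N₂A₂·I₁, giving M = μ₀n₁N₂A₂.
A₂ = πr² = π(8.210×10^-3 m)² = 2.118×10^-4 m².
M = (4π×10⁻⁷)(1310)(340)(2.118×10^-4) = 1.185×10^-4 H.

M ≈ 119 μH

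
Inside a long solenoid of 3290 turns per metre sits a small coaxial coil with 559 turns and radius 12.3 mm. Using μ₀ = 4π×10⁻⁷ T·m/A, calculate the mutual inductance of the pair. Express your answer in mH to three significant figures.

The outer solenoid produces a uniform field B₁ = μ₀n₁I₁ across the inner coil,
so the flux linkage is N₂Φ = N₂B₁A₂ = μ₀n₁N₂A₂·I₁, giving M = μ₀n₁N₂A₂.
A₂ = πr² = π(1.230×10^-2 m)² = 4.753×10^-4 m².
M = (4π×10⁻⁷)(3290)(559)(4.753×10^-4) = 1.098×10^-3 H.

M ≈ 1.10 mH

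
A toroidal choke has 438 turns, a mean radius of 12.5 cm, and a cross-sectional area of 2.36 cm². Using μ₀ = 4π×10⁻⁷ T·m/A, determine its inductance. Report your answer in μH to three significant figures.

For a thin toroid, L = μ₀N²A/(2πR).
L = (4π×10⁻⁷)(438)²(2.360×10^-4) / (2π×0.125 m) = 7.244×10^-5 H.

L ≈ 72.4 μH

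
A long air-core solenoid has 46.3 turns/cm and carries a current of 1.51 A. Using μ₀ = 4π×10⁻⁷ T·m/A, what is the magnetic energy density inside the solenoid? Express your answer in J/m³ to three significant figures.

B = μ₀nI = (4π×10⁻⁷)(4.630×10^3)(1.51) = 8.786×10^-3 T.
u = B²/(2μ₀) = (8.786×10^-3)²/(2×4π×10⁻⁷) = 30.71 J/m³.

u ≈ 30.7 J/m³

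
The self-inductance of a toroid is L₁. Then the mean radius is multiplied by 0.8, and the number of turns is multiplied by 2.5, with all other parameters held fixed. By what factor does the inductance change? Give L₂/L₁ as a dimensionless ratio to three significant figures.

L₂/L₁ = 7.81

For a toroid, L ∝ μᵣN²A/R.
L₂/L₁ = (0.8)^-1 × (2.5)^2 = 7.81.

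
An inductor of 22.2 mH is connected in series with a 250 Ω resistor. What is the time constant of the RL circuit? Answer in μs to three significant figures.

τ = L/R = (2.220×10^-2 H)/(250 Ω) = 8.880×10^-5 s.

τ ≈ 88.8 μs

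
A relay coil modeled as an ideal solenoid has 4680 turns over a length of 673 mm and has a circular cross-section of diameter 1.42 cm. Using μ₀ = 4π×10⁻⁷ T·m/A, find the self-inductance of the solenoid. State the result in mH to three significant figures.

L ≈ 6.48 mH

A = π(d/2)² = π(7.100×10^-3 m)² = 1.584×10^-4 m².
For a long solenoid, L = μ₀N²A/ℓ.
L = (4π×10⁻⁷)(4680)²(1.584×10^-4)/(0.673 m) = 6.477×10^-3 H.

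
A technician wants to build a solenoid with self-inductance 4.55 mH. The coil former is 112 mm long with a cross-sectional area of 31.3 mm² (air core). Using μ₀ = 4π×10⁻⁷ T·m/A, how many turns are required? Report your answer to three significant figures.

A = 31.3 mm² = 3.130×10^-5 m².
From L = μ₀N²A/ℓ, N = √(Lℓ / (μ₀A)).
N = √[(4.550×10^-3)(0.112) / ((4π×10⁻⁷)×3.130×10^-5)] = √(1.296×10^7) ≈ 3599.5.

N ≈ 3600 turns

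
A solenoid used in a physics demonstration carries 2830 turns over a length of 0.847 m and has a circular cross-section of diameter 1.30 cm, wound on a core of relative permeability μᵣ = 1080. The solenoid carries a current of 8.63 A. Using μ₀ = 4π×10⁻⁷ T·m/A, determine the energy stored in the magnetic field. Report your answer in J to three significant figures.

A = π(d/2)² = π(6.500×10^-3 m)² = 1.327×10^-4 m².
L = μ₀μᵣN²A/ℓ = (4π×10⁻⁷)(1080)(2830)²(1.327×10^-4)/(0.847) = 1.703 H.
U = ½LI² = ½(1.703)(8.63)² = 63.43 J.

U ≈ 63.4 J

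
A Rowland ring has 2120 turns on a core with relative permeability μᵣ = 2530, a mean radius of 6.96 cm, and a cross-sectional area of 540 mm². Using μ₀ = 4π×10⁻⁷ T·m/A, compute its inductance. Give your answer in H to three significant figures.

L ≈ 17.6 H

For a thin toroid, L = μ₀μᵣN²A/(2πR).
L = (4π×10⁻⁷)(2530)(2120)²(5.400×10^-4) / (2π×6.960×10^-2 m) = 17.64 H.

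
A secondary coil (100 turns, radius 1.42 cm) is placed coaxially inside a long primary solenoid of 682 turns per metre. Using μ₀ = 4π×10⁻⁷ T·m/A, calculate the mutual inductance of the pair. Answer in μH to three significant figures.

M ≈ 54.3 μH

The outer solenoid produces a uniform field B₁ = μ₀n₁I₁ across the inner coil,
so the flux linkage is N₂Φ = N₂B₁A₂ = μ₀n₁N₂A₂·I₁, giving M = μ₀n₁N₂A₂.
A₂ = πr² = π(1.420×10^-2 m)² = 6.3347×10^-4 m².
M = (4π×10⁻⁷)(682)(100)(6.3347×10^-4) = 5.429×10^-5 H.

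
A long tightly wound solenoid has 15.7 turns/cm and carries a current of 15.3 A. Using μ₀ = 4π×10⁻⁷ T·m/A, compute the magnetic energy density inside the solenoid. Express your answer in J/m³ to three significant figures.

B = μ₀nI = (4π×10⁻⁷)(1.570×10^3)(15.3) = 3.019×10^-2 T.
u = B²/(2μ₀) = (3.019×10^-2)²/(2×4π×10⁻⁷) = 362.5 J/m³.

u ≈ 363 J/m³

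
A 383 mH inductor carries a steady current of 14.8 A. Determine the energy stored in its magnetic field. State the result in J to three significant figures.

Stored magnetic energy: U = ½LI².
U = ½(0.383 H)(14.8 A)² = 41.946 J.

U ≈ 41.9 J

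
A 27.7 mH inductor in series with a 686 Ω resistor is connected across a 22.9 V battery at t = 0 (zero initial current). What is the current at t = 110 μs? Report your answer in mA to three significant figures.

I ≈ 31.2 mA

τ = L/R = 2.770×10^-2/686 = 4.038×10^-5 s; final current I_∞ = ε/R = 22.9/686 = 3.338×10^-2 A.
I(t) = I_∞(1 − e^(−t/τ)) with t/τ = 2.724.
I = (3.338×10^-2)(1 − e^(−2.724)) = 3.119×10^-2 A.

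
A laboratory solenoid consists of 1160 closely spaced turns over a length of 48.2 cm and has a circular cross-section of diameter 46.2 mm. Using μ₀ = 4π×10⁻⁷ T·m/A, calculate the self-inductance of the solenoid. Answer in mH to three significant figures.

A = π(d/2)² = π(2.310×10^-2 m)² = 1.676×10^-3 m².
For a long solenoid, L = μ₀N²A/ℓ.
L = (4π×10⁻⁷)(1160)²(1.676×10^-3)/(0.482 m) = 5.881×10^-3 H.

L ≈ 5.88 mH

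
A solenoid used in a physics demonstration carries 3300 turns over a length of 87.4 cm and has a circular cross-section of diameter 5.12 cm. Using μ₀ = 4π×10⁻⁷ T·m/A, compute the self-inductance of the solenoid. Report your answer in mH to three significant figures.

A = π(d/2)² = π(2.560×10^-2 m)² = 2.059×10^-3 m².
For a long solenoid, L = μ₀N²A/ℓ.
L = (4π×10⁻⁷)(3300)²(2.059×10^-3)/(0.874 m) = 3.224×10^-2 H.

L ≈ 32.2 mH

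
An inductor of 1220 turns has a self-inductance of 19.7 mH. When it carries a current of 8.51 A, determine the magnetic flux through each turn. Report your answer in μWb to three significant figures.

From L = NΦ_B/I, the flux per turn is Φ_B = LI/N.
Φ_B = (1.970×10^-2 H)(8.51 A)/1220 = 1.374×10^-4 Wb.

Φ_B ≈ 137 μWb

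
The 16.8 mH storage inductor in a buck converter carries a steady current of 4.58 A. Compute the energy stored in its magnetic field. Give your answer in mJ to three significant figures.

U ≈ 176 mJ

Stored magnetic energy: U = ½LI².
U = ½(1.680×10^-2 H)(4.58 A)² = 0.1762 J.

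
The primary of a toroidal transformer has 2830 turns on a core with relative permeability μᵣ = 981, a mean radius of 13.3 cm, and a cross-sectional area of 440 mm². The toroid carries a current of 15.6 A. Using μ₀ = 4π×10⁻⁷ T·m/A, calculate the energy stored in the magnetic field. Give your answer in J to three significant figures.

L = μ₀μᵣN²A/(2πR) = (4π×10⁻⁷)(981)(2830)²(4.400×10^-4)/(2π×0.133) = 5.198 H.
U = ½LI² = ½(5.198)(15.6)² = 632.5 J.

U ≈ 633 J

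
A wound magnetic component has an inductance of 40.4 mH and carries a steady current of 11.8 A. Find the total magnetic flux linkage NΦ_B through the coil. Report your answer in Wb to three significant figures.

NΦ_B ≈ 0.477 Wb

From L = NΦ_B/I, the flux linkage is NΦ_B = LI.
NΦ_B = (4.040×10^-2 H)(11.8 A) = 0.4767 Wb.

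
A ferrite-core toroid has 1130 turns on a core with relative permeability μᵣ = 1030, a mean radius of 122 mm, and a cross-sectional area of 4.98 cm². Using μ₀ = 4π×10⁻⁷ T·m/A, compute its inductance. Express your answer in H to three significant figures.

For a thin toroid, L = μ₀μᵣN²A/(2πR).
L = (4π×10⁻⁷)(1030)(1130)²(4.980×10^-4) / (2π×0.122 m) = 1.074 H.

L ≈ 1.07 H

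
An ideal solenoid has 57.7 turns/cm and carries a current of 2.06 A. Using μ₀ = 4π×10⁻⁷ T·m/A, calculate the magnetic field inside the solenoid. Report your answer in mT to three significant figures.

B ≈ 14.9 mT

Inside a long solenoid, B = μ₀nI.
B = (4π×10⁻⁷)(5.770×10^3 m⁻¹)(2.06 A) = 1.494×10^-2 T.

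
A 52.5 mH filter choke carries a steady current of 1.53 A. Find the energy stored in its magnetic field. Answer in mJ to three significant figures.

U ≈ 61.4 mJ

Stored magnetic energy: U = ½LI².
U = ½(5.250×10^-2 H)(1.53 A)² = 6.1449×10^-2 J.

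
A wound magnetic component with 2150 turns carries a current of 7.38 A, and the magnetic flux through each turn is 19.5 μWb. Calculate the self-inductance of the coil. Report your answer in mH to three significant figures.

L ≈ 5.68 mH

Self-inductance is defined by L = NΦ_B/I (flux linkage over current).
L = (2150)(1.950×10^-5 Wb)/(7.38 A) = 5.681×10^-3 H.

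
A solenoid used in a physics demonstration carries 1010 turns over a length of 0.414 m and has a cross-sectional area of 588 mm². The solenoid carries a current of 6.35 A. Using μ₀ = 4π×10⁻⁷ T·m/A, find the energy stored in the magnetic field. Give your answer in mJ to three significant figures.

U ≈ 36.7 mJ

A = 588 mm² = 5.880×10^-4 m².
L = μ₀N²A/ℓ = (4π×10⁻⁷)(1010)²(5.880×10^-4)/(0.414) = 1.821×10^-3 H.
U = ½LI² = ½(1.821×10^-3)(6.35)² = 3.671×10^-2 J.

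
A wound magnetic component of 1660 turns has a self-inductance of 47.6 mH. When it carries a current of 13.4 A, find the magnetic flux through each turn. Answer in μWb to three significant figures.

Φ_B ≈ 384 μWb

From L = NΦ_B/I, the flux per turn is Φ_B = LI/N.
Φ_B = (4.760×10^-2 H)(13.4 A)/1660 = 3.842×10^-4 Wb.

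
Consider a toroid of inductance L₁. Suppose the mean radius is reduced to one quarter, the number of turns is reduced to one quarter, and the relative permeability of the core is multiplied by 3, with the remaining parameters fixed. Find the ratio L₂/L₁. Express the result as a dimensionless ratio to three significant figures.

For a toroid, L ∝ μᵣN²A/R.
L₂/L₁ = (0.25)^-1 × (0.25)^2 × (3) = 0.750.

L₂/L₁ = 0.750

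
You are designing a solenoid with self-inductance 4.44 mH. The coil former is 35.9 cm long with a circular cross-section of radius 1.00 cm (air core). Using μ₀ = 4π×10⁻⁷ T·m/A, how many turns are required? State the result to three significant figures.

N ≈ 2010 turns

A = πr² = π(1.000×10^-2 m)² = 3.142×10^-4 m².
From L = μ₀N²A/ℓ, N = √(Lℓ / (μ₀A)).
N = √[(4.440×10^-3)(0.359) / ((4π×10⁻⁷)×3.142×10^-4)] = √(4.038×10^6) ≈ 2009.4.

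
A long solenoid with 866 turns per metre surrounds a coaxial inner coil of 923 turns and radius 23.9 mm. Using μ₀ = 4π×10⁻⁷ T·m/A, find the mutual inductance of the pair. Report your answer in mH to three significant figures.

The outer solenoid produces a uniform field B₁ = μ₀n₁I₁ across the inner coil,
so the flux linkage is N₂Φ = N₂B₁A₂ = μ₀n₁N₂A₂·I₁, giving M = μ₀n₁N₂A₂.
A₂ = πr² = π(2.390×10^-2 m)² = 1.7945×10^-3 m².
M = (4π×10⁻⁷)(866)(923)(1.7945×10^-3) = 1.802×10^-3 H.

M ≈ 1.80 mH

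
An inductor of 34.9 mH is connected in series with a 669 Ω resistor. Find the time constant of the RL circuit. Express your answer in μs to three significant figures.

τ ≈ 52.2 μs

τ = L/R = (3.490×10^-2 H)/(669 Ω) = 5.217×10^-5 s.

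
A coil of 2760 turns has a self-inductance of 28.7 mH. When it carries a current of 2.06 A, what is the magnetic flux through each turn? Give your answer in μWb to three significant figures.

Φ_B ≈ 21.4 μWb

From L = NΦ_B/I, the flux per turn is Φ_B = LI/N.
Φ_B = (2.870×10^-2 H)(2.06 A)/2760 = 2.142×10^-5 Wb.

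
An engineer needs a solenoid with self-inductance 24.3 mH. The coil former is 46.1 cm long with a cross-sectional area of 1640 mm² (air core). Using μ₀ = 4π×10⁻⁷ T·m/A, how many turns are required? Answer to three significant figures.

N ≈ 2330 turns

A = 1640 mm² = 1.640×10^-3 m².
From L = μ₀N²A/ℓ, N = √(Lℓ / (μ₀A)).
N = √[(2.430×10^-2)(0.461) / ((4π×10⁻⁷)×1.640×10^-3)] = √(5.436×10^6) ≈ 2331.5.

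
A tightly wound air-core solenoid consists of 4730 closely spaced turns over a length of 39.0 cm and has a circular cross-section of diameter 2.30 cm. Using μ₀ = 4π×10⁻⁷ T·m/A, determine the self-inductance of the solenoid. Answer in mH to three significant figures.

A = π(d/2)² = π(1.150×10^-2 m)² = 4.1548×10^-4 m².
For a long solenoid, L = μ₀N²A/ℓ.
L = (4π×10⁻⁷)(4730)²(4.1548×10^-4)/(0.39 m) = 2.995×10^-2 H.

L ≈ 30.0 mH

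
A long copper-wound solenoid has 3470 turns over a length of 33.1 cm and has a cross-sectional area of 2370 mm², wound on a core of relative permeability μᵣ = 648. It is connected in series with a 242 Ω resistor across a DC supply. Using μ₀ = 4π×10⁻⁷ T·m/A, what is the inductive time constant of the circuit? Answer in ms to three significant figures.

A = 2370 mm² = 2.370×10^-3 m².
L = μ₀μᵣN²A/ℓ = (4π×10⁻⁷)(648)(3470)²(2.370×10^-3)/(0.331) = 70.2 H.
τ = L/R = (70.2)/(242) = 0.2901 s.

τ ≈ 290 ms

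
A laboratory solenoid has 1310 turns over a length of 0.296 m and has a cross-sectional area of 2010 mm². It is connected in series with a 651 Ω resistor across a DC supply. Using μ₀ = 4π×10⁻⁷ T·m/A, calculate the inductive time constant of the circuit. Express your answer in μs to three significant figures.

A = 2010 mm² = 2.010×10^-3 m².
L = μ₀N²A/ℓ = (4π×10⁻⁷)(1310)²(2.010×10^-3)/(0.296) = 1.464×10^-2 H.
τ = L/R = (1.464×10^-2)/(651) = 2.249×10^-5 s.

τ ≈ 22.5 μs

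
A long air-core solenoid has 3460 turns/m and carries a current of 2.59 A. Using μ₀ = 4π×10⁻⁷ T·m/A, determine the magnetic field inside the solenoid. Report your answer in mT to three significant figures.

Inside a long solenoid, B = μ₀nI.
B = (4π×10⁻⁷)(3.460×10^3 m⁻¹)(2.59 A) = 1.126×10^-2 T.

B ≈ 11.3 mT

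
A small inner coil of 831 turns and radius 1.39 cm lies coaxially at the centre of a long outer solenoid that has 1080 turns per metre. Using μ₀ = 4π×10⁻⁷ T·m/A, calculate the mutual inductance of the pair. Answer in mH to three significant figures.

M ≈ 0.685 mH

The outer solenoid produces a uniform field B₁ = μ₀n₁I₁ across the inner coil,
so the flux linkage is N₂Φ = N₂B₁A₂ = μ₀n₁N₂A₂·I₁, giving M = μ₀n₁N₂A₂.
A₂ = πr² = π(1.390×10^-2 m)² = 6.070×10^-4 m².
M = (4π×10⁻⁷)(1080)(831)(6.070×10^-4) = 6.846×10^-4 H.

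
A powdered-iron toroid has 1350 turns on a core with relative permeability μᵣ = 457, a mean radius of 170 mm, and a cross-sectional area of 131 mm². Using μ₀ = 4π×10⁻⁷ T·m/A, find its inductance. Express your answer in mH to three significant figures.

L ≈ 128 mH

For a thin toroid, L = μ₀μᵣN²A/(2πR).
L = (4π×10⁻⁷)(457)(1350)²(1.310×10^-4) / (2π×0.17 m) = 0.1284 H.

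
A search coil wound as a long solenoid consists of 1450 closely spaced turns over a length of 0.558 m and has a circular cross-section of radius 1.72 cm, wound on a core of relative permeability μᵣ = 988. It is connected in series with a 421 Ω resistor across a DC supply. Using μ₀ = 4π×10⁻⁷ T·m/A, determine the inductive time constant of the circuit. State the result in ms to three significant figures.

τ ≈ 10.3 ms

A = πr² = π(1.720×10^-2 m)² = 9.294×10^-4 m².
L = μ₀μᵣN²A/ℓ = (4π×10⁻⁷)(988)(1450)²(9.294×10^-4)/(0.558) = 4.348 H.
τ = L/R = (4.348)/(421) = 1.033×10^-2 s.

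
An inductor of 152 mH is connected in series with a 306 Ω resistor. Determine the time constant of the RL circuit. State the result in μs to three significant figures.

τ = L/R = (0.152 H)/(306 Ω) = 4.967×10^-4 s.

τ ≈ 497 μs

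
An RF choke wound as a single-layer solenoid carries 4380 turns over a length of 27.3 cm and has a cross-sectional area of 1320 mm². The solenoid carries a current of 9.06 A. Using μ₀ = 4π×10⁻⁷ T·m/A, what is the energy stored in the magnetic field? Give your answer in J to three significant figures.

A = 1320 mm² = 1.320×10^-3 m².
L = μ₀N²A/ℓ = (4π×10⁻⁷)(4380)²(1.320×10^-3)/(0.273) = 0.1166 H.
U = ½LI² = ½(0.1166)(9.06)² = 4.784 J.

U ≈ 4.78 J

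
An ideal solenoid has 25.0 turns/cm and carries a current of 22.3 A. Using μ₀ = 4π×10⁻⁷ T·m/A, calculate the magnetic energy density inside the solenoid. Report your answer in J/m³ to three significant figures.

B = μ₀nI = (4π×10⁻⁷)(2.500×10^3)(22.3) = 7.006×10^-2 T.
u = B²/(2μ₀) = (7.006×10^-2)²/(2×4π×10⁻⁷) = 1.953×10^3 J/m³.

u ≈ 1950 J/m³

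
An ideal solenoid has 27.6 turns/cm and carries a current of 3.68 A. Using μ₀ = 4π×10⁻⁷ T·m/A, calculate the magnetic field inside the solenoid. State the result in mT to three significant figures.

Inside a long solenoid, B = μ₀nI.
B = (4π×10⁻⁷)(2.760×10^3 m⁻¹)(3.68 A) = 1.276×10^-2 T.

B ≈ 12.8 mT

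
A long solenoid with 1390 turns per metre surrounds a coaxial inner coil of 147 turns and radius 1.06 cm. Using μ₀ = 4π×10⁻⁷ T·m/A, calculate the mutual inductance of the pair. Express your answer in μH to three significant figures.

The outer solenoid produces a uniform field B₁ = μ₀n₁I₁ across the inner coil,
so the flux linkage is N₂Φ = N₂B₁A₂ = μ₀n₁N₂A₂·I₁, giving M = μ₀n₁N₂A₂.
A₂ = πr² = π(1.060×10^-2 m)² = 3.530×10^-4 m².
M = (4π×10⁻⁷)(1390)(147)(3.530×10^-4) = 9.064×10^-5 H.

M ≈ 90.6 μH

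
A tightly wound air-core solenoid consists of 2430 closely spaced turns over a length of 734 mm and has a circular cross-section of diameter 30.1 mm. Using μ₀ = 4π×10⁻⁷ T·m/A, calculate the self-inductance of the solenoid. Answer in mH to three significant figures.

A = π(d/2)² = π(1.505×10^-2 m)² = 7.116×10^-4 m².
For a long solenoid, L = μ₀N²A/ℓ.
L = (4π×10⁻⁷)(2430)²(7.116×10^-4)/(0.734 m) = 7.194×10^-3 H.

L ≈ 7.19 mH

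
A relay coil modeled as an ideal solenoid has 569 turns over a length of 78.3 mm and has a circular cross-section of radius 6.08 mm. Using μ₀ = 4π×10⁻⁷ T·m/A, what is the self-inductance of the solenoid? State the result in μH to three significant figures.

A = πr² = π(6.080×10^-3 m)² = 1.161×10^-4 m².
For a long solenoid, L = μ₀N²A/ℓ.
L = (4π×10⁻⁷)(569)²(1.161×10^-4)/(7.830×10^-2 m) = 6.034×10^-4 H.

L ≈ 603 μH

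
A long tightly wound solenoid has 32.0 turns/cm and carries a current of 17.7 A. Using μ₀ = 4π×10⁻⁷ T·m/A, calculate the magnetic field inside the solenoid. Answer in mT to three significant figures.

B ≈ 71.2 mT

Inside a long solenoid, B = μ₀nI.
B = (4π×10⁻⁷)(3.200×10^3 m⁻¹)(17.7 A) = 7.118×10^-2 T.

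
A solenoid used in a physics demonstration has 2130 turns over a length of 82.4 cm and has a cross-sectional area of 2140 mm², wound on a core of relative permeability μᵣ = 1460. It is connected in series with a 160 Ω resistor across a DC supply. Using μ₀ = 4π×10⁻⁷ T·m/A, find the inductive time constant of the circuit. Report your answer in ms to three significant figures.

τ ≈ 135 ms

A = 2140 mm² = 2.140×10^-3 m².
L = μ₀μᵣN²A/ℓ = (4π×10⁻⁷)(1460)(2130)²(2.140×10^-3)/(0.824) = 21.62 H.
τ = L/R = (21.62)/(160) = 0.1351 s.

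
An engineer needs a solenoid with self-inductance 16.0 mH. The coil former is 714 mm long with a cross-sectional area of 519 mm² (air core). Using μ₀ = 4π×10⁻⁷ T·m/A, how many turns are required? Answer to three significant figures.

A = 519 mm² = 5.190×10^-4 m².
From L = μ₀N²A/ℓ, N = √(Lℓ / (μ₀A)).
N = √[(1.600×10^-2)(0.714) / ((4π×10⁻⁷)×5.190×10^-4)] = √(1.752×10^7) ≈ 4185.2.

N ≈ 4190 turns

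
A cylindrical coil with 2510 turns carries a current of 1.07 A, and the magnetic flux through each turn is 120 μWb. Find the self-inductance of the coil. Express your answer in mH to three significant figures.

L ≈ 281 mH

Self-inductance is defined by L = NΦ_B/I (flux linkage over current).
L = (2510)(1.200×10^-4 Wb)/(1.07 A) = 0.281495 H.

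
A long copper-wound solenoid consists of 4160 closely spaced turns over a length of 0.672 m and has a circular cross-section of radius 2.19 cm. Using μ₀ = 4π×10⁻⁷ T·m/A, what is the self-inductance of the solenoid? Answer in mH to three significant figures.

A = πr² = π(2.190×10^-2 m)² = 1.507×10^-3 m².
For a long solenoid, L = μ₀N²A/ℓ.
L = (4π×10⁻⁷)(4160)²(1.507×10^-3)/(0.672 m) = 4.876×10^-2 H.

L ≈ 48.8 mH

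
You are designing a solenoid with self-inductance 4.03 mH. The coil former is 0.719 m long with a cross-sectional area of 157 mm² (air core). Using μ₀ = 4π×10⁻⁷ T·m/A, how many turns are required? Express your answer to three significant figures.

A = 157 mm² = 1.570×10^-4 m².
From L = μ₀N²A/ℓ, N = √(Lℓ / (μ₀A)).
N = √[(4.030×10^-3)(0.719) / ((4π×10⁻⁷)×1.570×10^-4)] = √(1.469×10^7) ≈ 3832.3.

N ≈ 3830 turns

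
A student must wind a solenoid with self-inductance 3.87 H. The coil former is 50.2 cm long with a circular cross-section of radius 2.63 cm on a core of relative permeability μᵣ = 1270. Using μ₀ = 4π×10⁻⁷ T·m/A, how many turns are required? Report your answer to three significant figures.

N ≈ 748 turns

A = πr² = π(2.630×10^-2 m)² = 2.173×10^-3 m².
From L = μ₀μᵣN²A/ℓ, N = √(Lℓ / (μ₀μᵣA)).
N = √[(3.87)(0.502) / ((4π×10⁻⁷)(1270)×2.173×10^-3)] = √(5.602×10^5) ≈ 748.46.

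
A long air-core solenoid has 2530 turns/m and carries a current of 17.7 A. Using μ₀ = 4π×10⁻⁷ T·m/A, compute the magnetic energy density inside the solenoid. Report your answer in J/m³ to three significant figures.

B = μ₀nI = (4π×10⁻⁷)(2.530×10^3)(17.7) = 5.627×10^-2 T.
u = B²/(2μ₀) = (5.627×10^-2)²/(2×4π×10⁻⁷) = 1.260×10^3 J/m³.

u ≈ 1260 J/m³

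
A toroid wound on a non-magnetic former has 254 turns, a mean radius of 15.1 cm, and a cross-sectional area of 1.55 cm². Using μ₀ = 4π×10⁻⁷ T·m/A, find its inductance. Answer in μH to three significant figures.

For a thin toroid, L = μ₀N²A/(2πR).
L = (4π×10⁻⁷)(254)²(1.550×10^-4) / (2π×0.151 m) = 1.3245×10^-5 H.

L ≈ 13.2 μH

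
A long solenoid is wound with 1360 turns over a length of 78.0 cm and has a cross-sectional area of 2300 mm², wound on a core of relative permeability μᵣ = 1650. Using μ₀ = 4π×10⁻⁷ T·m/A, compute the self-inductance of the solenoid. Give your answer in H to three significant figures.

A = 2300 mm² = 2.300×10^-3 m².
For a long solenoid, L = μ₀μᵣN²A/ℓ.
L = (4π×10⁻⁷)(1650)(1360)²(2.300×10^-3)/(0.78 m) = 11.31 H.

L ≈ 11.3 H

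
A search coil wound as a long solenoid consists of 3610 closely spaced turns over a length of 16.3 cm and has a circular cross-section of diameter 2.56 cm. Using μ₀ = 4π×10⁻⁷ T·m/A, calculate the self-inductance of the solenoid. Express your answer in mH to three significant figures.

L ≈ 51.7 mH

A = π(d/2)² = π(1.280×10^-2 m)² = 5.147×10^-4 m².
For a long solenoid, L = μ₀N²A/ℓ.
L = (4π×10⁻⁷)(3610)²(5.147×10^-4)/(0.163 m) = 5.171×10^-2 H.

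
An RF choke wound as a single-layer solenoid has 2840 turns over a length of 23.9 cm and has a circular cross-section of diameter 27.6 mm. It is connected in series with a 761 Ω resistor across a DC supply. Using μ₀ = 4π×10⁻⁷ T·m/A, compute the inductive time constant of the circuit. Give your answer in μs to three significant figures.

τ ≈ 33.3 μs

A = π(d/2)² = π(1.380×10^-2 m)² = 5.983×10^-4 m².
L = μ₀N²A/ℓ = (4π×10⁻⁷)(2840)²(5.983×10^-4)/(0.239) = 2.537×10^-2 H.
τ = L/R = (2.537×10^-2)/(761) = 3.334×10^-5 s.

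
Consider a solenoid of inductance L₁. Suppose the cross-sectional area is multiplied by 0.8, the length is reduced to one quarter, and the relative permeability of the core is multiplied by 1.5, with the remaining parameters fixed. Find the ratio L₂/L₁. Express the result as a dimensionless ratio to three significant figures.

For a solenoid, L ∝ μᵣN²A/ℓ.
L₂/L₁ = (0.8) × (0.25)^-1 × (1.5) = 4.80.

L₂/L₁ = 4.80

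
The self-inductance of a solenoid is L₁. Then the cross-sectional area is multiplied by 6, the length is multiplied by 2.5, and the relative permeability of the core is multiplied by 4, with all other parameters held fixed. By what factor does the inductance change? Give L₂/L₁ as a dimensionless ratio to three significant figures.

For a solenoid, L ∝ μᵣN²A/ℓ.
L₂/L₁ = (6) × (2.5)^-1 × (4) = 9.60.

L₂/L₁ = 9.60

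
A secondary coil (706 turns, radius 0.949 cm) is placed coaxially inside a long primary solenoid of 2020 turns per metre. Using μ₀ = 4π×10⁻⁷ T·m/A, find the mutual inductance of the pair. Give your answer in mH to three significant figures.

M ≈ 0.507 mH

The outer solenoid produces a uniform field B₁ = μ₀n₁I₁ across the inner coil,
so the flux linkage is N₂Φ = N₂B₁A₂ = μ₀n₁N₂A₂·I₁, giving M = μ₀n₁N₂A₂.
A₂ = πr² = π(9.490×10^-3 m)² = 2.829×10^-4 m².
M = (4π×10⁻⁷)(2020)(706)(2.829×10^-4) = 5.070×10^-4 H.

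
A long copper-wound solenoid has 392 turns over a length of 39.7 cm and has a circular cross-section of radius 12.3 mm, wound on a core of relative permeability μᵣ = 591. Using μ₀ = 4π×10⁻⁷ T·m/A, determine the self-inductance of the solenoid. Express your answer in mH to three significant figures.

A = πr² = π(1.230×10^-2 m)² = 4.753×10^-4 m².
For a long solenoid, L = μ₀μᵣN²A/ℓ.
L = (4π×10⁻⁷)(591)(392)²(4.753×10^-4)/(0.397 m) = 0.1366 H.

L ≈ 137 mH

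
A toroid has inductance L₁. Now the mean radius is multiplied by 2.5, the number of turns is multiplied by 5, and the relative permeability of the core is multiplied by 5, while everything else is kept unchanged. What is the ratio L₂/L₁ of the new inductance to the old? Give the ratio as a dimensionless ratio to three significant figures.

For a toroid, L ∝ μᵣN²A/R.
L₂/L₁ = (2.5)^-1 × (5)^2 × (5) = 50.0.

L₂/L₁ = 50.0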